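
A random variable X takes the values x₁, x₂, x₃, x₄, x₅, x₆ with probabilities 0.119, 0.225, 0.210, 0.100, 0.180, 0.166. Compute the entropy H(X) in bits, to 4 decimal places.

2.5300 bits

H = −Σ pᵢ log₂ pᵢ.
−0.119·log₂(0.119) = 0.3654
−0.225·log₂(0.225) = 0.4842
−0.210·log₂(0.210) = 0.4728
−0.100·log₂(0.100) = 0.3322
−0.180·log₂(0.180) = 0.4453
−0.166·log₂(0.166) = 0.4301
Sum ≈ 2.5300 → 2.5300 bits.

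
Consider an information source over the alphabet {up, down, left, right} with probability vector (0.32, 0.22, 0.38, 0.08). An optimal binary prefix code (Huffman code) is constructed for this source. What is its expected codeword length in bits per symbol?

1.92 bits/symbol

Repeatedly combine the two least-probable nodes; the expected code length is the sum of the merged weights.
merge 2/25 + 11/50 → 3/10
merge 3/10 + 8/25 → 31/50
merge 19/50 + 31/50 → 1
L = 3/10 + 31/50 + 1 = 48/25 = 1.92 bits/symbol.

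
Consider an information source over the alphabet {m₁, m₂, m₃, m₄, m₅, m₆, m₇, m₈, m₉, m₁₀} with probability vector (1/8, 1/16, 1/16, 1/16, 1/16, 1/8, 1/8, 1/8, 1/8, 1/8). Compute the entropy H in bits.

Each probability is a power of 1/2, so log₂(1/p) is an integer.
H = Σ p·log₂(1/p) = 1/8·3 + 1/16·4 + 1/16·4 + 1/16·4 + 1/16·4 + 1/8·3 + 1/8·3 + 1/8·3 + 1/8·3 + 1/8·3 = 3.25 bits.

3.25 bits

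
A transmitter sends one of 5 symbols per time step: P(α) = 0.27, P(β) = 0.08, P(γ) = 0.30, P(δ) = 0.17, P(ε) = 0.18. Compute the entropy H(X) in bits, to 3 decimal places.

H = −Σ pᵢ log₂ pᵢ.
−0.27·log₂(0.27) = 0.5100
−0.08·log₂(0.08) = 0.2915
−0.30·log₂(0.30) = 0.5211
−0.17·log₂(0.17) = 0.4346
−0.18·log₂(0.18) = 0.4453
Sum ≈ 2.2025 → 2.203 bits.

2.203 bits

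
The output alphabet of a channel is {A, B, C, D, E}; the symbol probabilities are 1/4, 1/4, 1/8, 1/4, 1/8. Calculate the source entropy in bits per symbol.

Each probability is a power of 1/2, so log₂(1/p) is an integer.
H = Σ p·log₂(1/p) = 1/4·2 + 1/4·2 + 1/8·3 + 1/4·2 + 1/8·3 = 2.25 bits.

2.25 bits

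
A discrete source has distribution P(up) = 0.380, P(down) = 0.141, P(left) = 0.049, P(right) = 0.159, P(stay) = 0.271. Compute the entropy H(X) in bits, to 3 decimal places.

H = −Σ pᵢ log₂ pᵢ.
−0.380·log₂(0.380) = 0.5305
−0.141·log₂(0.141) = 0.3985
−0.049·log₂(0.049) = 0.2132
−0.159·log₂(0.159) = 0.4218
−0.271·log₂(0.271) = 0.5105
Sum ≈ 2.0744 → 2.074 bits.

2.074 bits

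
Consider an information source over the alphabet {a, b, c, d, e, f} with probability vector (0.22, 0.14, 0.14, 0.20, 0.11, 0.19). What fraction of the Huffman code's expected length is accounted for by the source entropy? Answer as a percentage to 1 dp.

98.6%

Entropy H = −Σ p log₂ p ≈ 2.5447 bits.
Huffman merges: 11/100+7/50→1/4; 7/50+19/100→33/100; 1/5+11/50→21/50; 1/4+33/100→29/50; 21/50+29/50→1. L = 129/50 ≈ 2.5800.
Efficiency = H/L = 2.5447/2.5800 = 98.6%.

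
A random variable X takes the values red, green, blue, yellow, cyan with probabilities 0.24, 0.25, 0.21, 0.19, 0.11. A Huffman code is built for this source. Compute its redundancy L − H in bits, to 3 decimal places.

Entropy H = −Σ p log₂ p ≈ 2.2725 bits.
Huffman merges: 11/100+19/100→3/10; 21/100+6/25→9/20; 1/4+3/10→11/20; 9/20+11/20→1. L = 23/10 ≈ 2.3000.
L − H = 2.3000 − 2.2725 = 0.028 bits.

0.028 bits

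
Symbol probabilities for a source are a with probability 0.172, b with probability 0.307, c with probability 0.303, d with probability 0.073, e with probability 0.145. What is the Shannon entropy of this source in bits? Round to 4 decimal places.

2.1614 bits

H = −Σ pᵢ log₂ pᵢ.
−0.172·log₂(0.172) = 0.4368
−0.307·log₂(0.307) = 0.5230
−0.303·log₂(0.303) = 0.5220
−0.073·log₂(0.073) = 0.2756
−0.145·log₂(0.145) = 0.4040
Sum ≈ 2.1614 → 2.1614 bits.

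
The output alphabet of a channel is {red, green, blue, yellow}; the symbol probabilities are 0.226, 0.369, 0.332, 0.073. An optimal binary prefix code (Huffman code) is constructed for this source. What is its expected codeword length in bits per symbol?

1.93 bits/symbol

Repeatedly combine the two least-probable nodes; the expected code length is the sum of the merged weights.
merge 73/1000 + 113/500 → 299/1000
merge 299/1000 + 83/250 → 631/1000
merge 369/1000 + 631/1000 → 1
L = 299/1000 + 631/1000 + 1 = 193/100 = 1.93 bits/symbol.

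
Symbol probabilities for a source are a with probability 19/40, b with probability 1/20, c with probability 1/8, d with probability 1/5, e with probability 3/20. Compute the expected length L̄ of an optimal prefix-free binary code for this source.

2.025 bits/symbol

Repeatedly combine the two least-probable nodes; the expected code length is the sum of the merged weights.
merge 1/20 + 1/8 → 7/40
merge 3/20 + 7/40 → 13/40
merge 1/5 + 13/40 → 21/40
merge 19/40 + 21/40 → 1
L = 7/40 + 13/40 + 21/40 + 1 = 81/40 = 2.025 bits/symbol.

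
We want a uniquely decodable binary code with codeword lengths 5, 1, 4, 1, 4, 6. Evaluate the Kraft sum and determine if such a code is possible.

1.171875; no

With common denominator 2^6 = 64: Σ 2^(−ℓᵢ) = 2/64 + 32/64 + 4/64 + 32/64 + 4/64 + 1/64 = 75/64 = 1.171875.
Kraft's inequality requires Σ ≤ 1; here Σ = 1.171875 > 1, so no such prefix code exists.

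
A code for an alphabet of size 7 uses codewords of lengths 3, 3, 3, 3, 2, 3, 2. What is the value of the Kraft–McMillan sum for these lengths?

With common denominator 2^3 = 8: Σ 2^(−ℓᵢ) = 1/8 + 1/8 + 1/8 + 1/8 + 2/8 + 1/8 + 2/8 = 9/8 = 1.125.

1.125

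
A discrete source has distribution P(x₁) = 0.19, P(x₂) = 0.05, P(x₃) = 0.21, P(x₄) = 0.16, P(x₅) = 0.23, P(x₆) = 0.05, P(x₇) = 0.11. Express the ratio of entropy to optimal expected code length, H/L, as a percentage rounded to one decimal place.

98.5%

Entropy H = −Σ p log₂ p ≈ 2.6212 bits.
Huffman merges: 1/20+1/20→1/10; 1/10+11/100→21/100; 4/25+19/100→7/20; 21/100+21/100→21/50; 23/100+7/20→29/50; 21/50+29/50→1. L = 133/50 ≈ 2.6600.
Efficiency = H/L = 2.6212/2.6600 = 98.5%.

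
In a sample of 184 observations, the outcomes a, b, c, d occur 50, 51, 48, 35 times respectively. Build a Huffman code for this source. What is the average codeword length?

Probabilities are the counts divided by 184.
Repeatedly combine the two least-probable nodes; the expected code length is the sum of the merged weights.
merge 35/184 + 6/23 → 83/184
merge 25/92 + 51/184 → 101/184
merge 83/184 + 101/184 → 1
L = 83/184 + 101/184 + 1 = 2 bits/symbol.

2 bits/symbol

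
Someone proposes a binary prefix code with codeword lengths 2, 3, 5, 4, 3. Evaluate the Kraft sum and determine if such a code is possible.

0.59375; yes

With common denominator 2^5 = 32: Σ 2^(−ℓᵢ) = 8/32 + 4/32 + 1/32 + 2/32 + 4/32 = 19/32 = 0.59375.
Kraft's inequality requires Σ ≤ 1; here Σ = 0.59375 ≤ 1, so such a prefix code exists.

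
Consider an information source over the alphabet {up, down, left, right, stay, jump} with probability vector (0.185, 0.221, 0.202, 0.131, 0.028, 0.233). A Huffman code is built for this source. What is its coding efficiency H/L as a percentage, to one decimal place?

96.5%

Entropy H = −Σ p log₂ p ≈ 2.4161 bits.
Huffman merges: 7/250+131/1000→159/1000; 159/1000+37/200→43/125; 101/500+221/1000→423/1000; 233/1000+43/125→577/1000; 423/1000+577/1000→1. L = 2503/1000 ≈ 2.5030.
Efficiency = H/L = 2.4161/2.5030 = 96.5%.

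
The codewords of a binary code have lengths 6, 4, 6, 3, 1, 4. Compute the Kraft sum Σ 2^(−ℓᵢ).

0.78125

With common denominator 2^6 = 64: Σ 2^(−ℓᵢ) = 1/64 + 4/64 + 1/64 + 8/64 + 32/64 + 4/64 = 50/64 = 0.78125.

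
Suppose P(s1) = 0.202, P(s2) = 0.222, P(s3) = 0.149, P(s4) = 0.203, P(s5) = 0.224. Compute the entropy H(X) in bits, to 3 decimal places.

H = −Σ pᵢ log₂ pᵢ.
−0.202·log₂(0.202) = 0.4661
−0.222·log₂(0.222) = 0.4820
−0.149·log₂(0.149) = 0.4092
−0.203·log₂(0.203) = 0.4670
−0.224·log₂(0.224) = 0.4835
Sum ≈ 2.3079 → 2.308 bits.

2.308 bits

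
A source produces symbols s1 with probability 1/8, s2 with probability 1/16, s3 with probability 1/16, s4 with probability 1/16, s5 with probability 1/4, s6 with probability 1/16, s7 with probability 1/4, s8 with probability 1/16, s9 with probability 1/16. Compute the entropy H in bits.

Each probability is a power of 1/2, so log₂(1/p) is an integer.
H = Σ p·log₂(1/p) = 1/8·3 + 1/16·4 + 1/16·4 + 1/16·4 + 1/4·2 + 1/16·4 + 1/4·2 + 1/16·4 + 1/16·4 = 2.875 bits.

2.875 bits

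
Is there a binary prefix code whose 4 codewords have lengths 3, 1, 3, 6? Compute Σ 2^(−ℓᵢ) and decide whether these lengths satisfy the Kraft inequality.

With common denominator 2^6 = 64: Σ 2^(−ℓᵢ) = 8/64 + 32/64 + 8/64 + 1/64 = 49/64 = 0.765625.
Kraft's inequality requires Σ ≤ 1; here Σ = 0.765625 ≤ 1, so such a prefix code exists.

0.765625; yes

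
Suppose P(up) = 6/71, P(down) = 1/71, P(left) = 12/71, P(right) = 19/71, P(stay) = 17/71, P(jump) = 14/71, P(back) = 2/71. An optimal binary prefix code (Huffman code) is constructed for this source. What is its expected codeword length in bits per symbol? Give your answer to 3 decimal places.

2.465 bits/symbol

Repeatedly combine the two least-probable nodes; the expected code length is the sum of the merged weights.
merge 1/71 + 2/71 → 3/71
merge 3/71 + 6/71 → 9/71
merge 9/71 + 12/71 → 21/71
merge 14/71 + 17/71 → 31/71
merge 19/71 + 21/71 → 40/71
merge 31/71 + 40/71 → 1
L = 3/71 + 9/71 + 21/71 + 31/71 + 40/71 + 1 = 175/71 ≈ 2.465 bits/symbol.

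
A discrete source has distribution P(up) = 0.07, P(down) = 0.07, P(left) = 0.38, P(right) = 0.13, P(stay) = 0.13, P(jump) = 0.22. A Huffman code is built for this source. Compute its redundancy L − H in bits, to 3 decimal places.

0.067 bits

Entropy H = −Σ p log₂ p ≈ 2.3134 bits.
Huffman merges: 7/100+7/100→7/50; 13/100+13/100→13/50; 7/50+11/50→9/25; 13/50+9/25→31/50; 19/50+31/50→1. L = 119/50 ≈ 2.3800.
L − H = 2.3800 − 2.3134 = 0.067 bits.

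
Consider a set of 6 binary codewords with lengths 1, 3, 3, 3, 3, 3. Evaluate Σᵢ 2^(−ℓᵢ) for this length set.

1.125

With common denominator 2^3 = 8: Σ 2^(−ℓᵢ) = 4/8 + 1/8 + 1/8 + 1/8 + 1/8 + 1/8 = 9/8 = 1.125.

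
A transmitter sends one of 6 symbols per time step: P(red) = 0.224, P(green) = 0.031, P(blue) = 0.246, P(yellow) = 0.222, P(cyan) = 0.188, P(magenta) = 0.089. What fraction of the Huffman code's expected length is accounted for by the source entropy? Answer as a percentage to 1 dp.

Entropy H = −Σ p log₂ p ≈ 2.3825 bits.
Huffman merges: 31/1000+89/1000→3/25; 3/25+47/250→77/250; 111/500+28/125→223/500; 123/500+77/250→277/500; 223/500+277/500→1. L = 607/250 ≈ 2.4280.
Efficiency = H/L = 2.3825/2.4280 = 98.1%.

98.1%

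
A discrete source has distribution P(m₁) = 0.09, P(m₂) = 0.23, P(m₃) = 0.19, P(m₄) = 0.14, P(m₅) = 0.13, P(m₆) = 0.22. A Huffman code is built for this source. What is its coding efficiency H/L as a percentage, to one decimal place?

Entropy H = −Σ p log₂ p ≈ 2.5159 bits.
Huffman merges: 9/100+13/100→11/50; 7/50+19/100→33/100; 11/50+11/50→11/25; 23/100+33/100→14/25; 11/25+14/25→1. L = 51/20 ≈ 2.5500.
Efficiency = H/L = 2.5159/2.5500 = 98.7%.

98.7%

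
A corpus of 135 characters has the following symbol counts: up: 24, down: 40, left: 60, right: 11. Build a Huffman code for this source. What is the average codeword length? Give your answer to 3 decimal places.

1.815 bits/symbol

Probabilities are the counts divided by 135.
Repeatedly combine the two least-probable nodes; the expected code length is the sum of the merged weights.
merge 11/135 + 8/45 → 7/27
merge 7/27 + 8/27 → 5/9
merge 4/9 + 5/9 → 1
L = 7/27 + 5/9 + 1 = 49/27 ≈ 1.815 bits/symbol.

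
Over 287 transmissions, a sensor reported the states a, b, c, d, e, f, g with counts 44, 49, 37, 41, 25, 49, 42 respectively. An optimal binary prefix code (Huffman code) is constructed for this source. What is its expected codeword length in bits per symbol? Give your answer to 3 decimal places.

2.829 bits/symbol

Probabilities are the counts divided by 287.
Repeatedly combine the two least-probable nodes; the expected code length is the sum of the merged weights.
merge 25/287 + 37/287 → 62/287
merge 1/7 + 6/41 → 83/287
merge 44/287 + 7/41 → 93/287
merge 7/41 + 62/287 → 111/287
merge 83/287 + 93/287 → 176/287
merge 111/287 + 176/287 → 1
L = 62/287 + 83/287 + 93/287 + 111/287 + 176/287 + 1 = 116/41 ≈ 2.829 bits/symbol.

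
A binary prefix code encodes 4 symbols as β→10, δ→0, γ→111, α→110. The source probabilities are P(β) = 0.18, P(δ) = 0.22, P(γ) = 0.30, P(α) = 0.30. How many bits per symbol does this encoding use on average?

2.38 bits/symbol

L̄ = Σ pᵢ·ℓᵢ = 0.18·2 + 0.22·1 + 0.30·3 + 0.30·3 = 2.38 bits/symbol.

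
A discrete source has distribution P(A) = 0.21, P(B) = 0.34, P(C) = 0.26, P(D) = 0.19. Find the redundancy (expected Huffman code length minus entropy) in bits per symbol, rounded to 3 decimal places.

0.037 bits

Entropy H = −Σ p log₂ p ≈ 1.9625 bits.
Huffman merges: 19/100+21/100→2/5; 13/50+17/50→3/5; 2/5+3/5→1. L = 2 ≈ 2.0000.
L − H = 2.0000 − 1.9625 = 0.037 bits.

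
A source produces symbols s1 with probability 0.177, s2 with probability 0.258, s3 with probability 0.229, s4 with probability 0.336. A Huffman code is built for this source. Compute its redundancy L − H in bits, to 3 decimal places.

Entropy H = −Σ p log₂ p ≈ 1.9621 bits.
Huffman merges: 177/1000+229/1000→203/500; 129/500+42/125→297/500; 203/500+297/500→1. L = 2 ≈ 2.0000.
L − H = 2.0000 − 1.9621 = 0.038 bits.

0.038 bits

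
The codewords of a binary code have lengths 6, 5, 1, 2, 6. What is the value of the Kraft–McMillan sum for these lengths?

0.8125

With common denominator 2^6 = 64: Σ 2^(−ℓᵢ) = 1/64 + 2/64 + 32/64 + 16/64 + 1/64 = 52/64 = 0.8125.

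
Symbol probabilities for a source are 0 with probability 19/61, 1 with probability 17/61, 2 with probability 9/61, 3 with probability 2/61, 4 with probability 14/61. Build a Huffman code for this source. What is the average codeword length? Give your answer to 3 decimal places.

2.180 bits/symbol

Repeatedly combine the two least-probable nodes; the expected code length is the sum of the merged weights.
merge 2/61 + 9/61 → 11/61
merge 11/61 + 14/61 → 25/61
merge 17/61 + 19/61 → 36/61
merge 25/61 + 36/61 → 1
L = 11/61 + 25/61 + 36/61 + 1 = 133/61 ≈ 2.180 bits/symbol.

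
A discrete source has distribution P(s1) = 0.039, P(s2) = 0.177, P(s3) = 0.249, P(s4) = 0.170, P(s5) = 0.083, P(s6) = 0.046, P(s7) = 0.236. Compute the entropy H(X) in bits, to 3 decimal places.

2.553 bits

H = −Σ pᵢ log₂ pᵢ.
−0.039·log₂(0.039) = 0.1825
−0.177·log₂(0.177) = 0.4422
−0.249·log₂(0.249) = 0.4994
−0.170·log₂(0.170) = 0.4346
−0.083·log₂(0.083) = 0.2980
−0.046·log₂(0.046) = 0.2043
−0.236·log₂(0.236) = 0.4916
Sum ≈ 2.5527 → 2.553 bits.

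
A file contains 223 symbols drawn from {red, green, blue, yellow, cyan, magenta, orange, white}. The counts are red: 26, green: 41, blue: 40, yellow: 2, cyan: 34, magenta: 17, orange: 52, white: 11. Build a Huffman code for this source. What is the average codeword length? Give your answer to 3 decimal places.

Probabilities are the counts divided by 223.
Repeatedly combine the two least-probable nodes; the expected code length is the sum of the merged weights.
merge 2/223 + 11/223 → 13/223
merge 13/223 + 17/223 → 30/223
merge 26/223 + 30/223 → 56/223
merge 34/223 + 40/223 → 74/223
merge 41/223 + 52/223 → 93/223
merge 56/223 + 74/223 → 130/223
merge 93/223 + 130/223 → 1
L = 13/223 + 30/223 + 56/223 + 74/223 + 93/223 + 130/223 + 1 = 619/223 ≈ 2.776 bits/symbol.

2.776 bits/symbol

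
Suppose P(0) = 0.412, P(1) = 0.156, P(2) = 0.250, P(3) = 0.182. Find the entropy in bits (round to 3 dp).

1.893 bits

H = −Σ pᵢ log₂ pᵢ.
−0.412·log₂(0.412) = 0.5271
−0.156·log₂(0.156) = 0.4181
−0.250·log₂(0.250) = 0.5000
−0.182·log₂(0.182) = 0.4474
Sum ≈ 1.8926 → 1.893 bits.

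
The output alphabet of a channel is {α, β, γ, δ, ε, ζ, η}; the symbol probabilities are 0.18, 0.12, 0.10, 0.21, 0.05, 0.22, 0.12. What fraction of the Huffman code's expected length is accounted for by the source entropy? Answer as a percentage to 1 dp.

98.6%

Entropy H = −Σ p log₂ p ≈ 2.6811 bits.
Huffman merges: 1/20+1/10→3/20; 3/25+3/25→6/25; 3/20+9/50→33/100; 21/100+11/50→43/100; 6/25+33/100→57/100; 43/100+57/100→1. L = 68/25 ≈ 2.7200.
Efficiency = H/L = 2.6811/2.7200 = 98.6%.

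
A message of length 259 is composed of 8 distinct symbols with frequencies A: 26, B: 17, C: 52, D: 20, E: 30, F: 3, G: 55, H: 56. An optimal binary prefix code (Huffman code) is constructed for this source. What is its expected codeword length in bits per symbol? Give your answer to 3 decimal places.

2.803 bits/symbol

Probabilities are the counts divided by 259.
Repeatedly combine the two least-probable nodes; the expected code length is the sum of the merged weights.
merge 3/259 + 17/259 → 20/259
merge 20/259 + 20/259 → 40/259
merge 26/259 + 30/259 → 8/37
merge 40/259 + 52/259 → 92/259
merge 55/259 + 8/37 → 3/7
merge 8/37 + 92/259 → 4/7
merge 3/7 + 4/7 → 1
L = 20/259 + 40/259 + 8/37 + 92/259 + 3/7 + 4/7 + 1 = 726/259 ≈ 2.803 bits/symbol.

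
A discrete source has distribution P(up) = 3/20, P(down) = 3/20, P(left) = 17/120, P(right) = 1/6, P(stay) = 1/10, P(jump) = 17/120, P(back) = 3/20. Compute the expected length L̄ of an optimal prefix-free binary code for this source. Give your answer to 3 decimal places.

Repeatedly combine the two least-probable nodes; the expected code length is the sum of the merged weights.
merge 1/10 + 17/120 → 29/120
merge 17/120 + 3/20 → 7/24
merge 3/20 + 3/20 → 3/10
merge 1/6 + 29/120 → 49/120
merge 7/24 + 3/10 → 71/120
merge 49/120 + 71/120 → 1
L = 29/120 + 7/24 + 3/10 + 49/120 + 71/120 + 1 = 17/6 ≈ 2.833 bits/symbol.

2.833 bits/symbol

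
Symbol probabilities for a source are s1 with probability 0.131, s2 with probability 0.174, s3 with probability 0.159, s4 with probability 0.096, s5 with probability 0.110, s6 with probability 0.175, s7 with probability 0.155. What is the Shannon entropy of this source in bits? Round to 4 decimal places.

H = −Σ pᵢ log₂ pᵢ.
−0.131·log₂(0.131) = 0.3841
−0.174·log₂(0.174) = 0.4390
−0.159·log₂(0.159) = 0.4218
−0.096·log₂(0.096) = 0.3246
−0.110·log₂(0.110) = 0.3503
−0.175·log₂(0.175) = 0.4401
−0.155·log₂(0.155) = 0.4169
Sum ≈ 2.7767 → 2.7767 bits.

2.7767 bits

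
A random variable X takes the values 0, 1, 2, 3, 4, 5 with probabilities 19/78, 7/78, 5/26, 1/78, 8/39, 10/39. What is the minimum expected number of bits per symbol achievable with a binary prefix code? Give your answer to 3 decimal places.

2.397 bits/symbol

Repeatedly combine the two least-probable nodes; the expected code length is the sum of the merged weights.
merge 1/78 + 7/78 → 4/39
merge 4/39 + 5/26 → 23/78
merge 8/39 + 19/78 → 35/78
merge 10/39 + 23/78 → 43/78
merge 35/78 + 43/78 → 1
L = 4/39 + 23/78 + 35/78 + 43/78 + 1 = 187/78 ≈ 2.397 bits/symbol.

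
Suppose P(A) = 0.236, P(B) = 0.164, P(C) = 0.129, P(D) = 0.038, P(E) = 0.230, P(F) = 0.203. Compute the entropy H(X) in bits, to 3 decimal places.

H = −Σ pᵢ log₂ pᵢ.
−0.236·log₂(0.236) = 0.4916
−0.164·log₂(0.164) = 0.4278
−0.129·log₂(0.129) = 0.3811
−0.038·log₂(0.038) = 0.1793
−0.230·log₂(0.230) = 0.4877
−0.203·log₂(0.203) = 0.4670
Sum ≈ 2.4344 → 2.434 bits.

2.434 bits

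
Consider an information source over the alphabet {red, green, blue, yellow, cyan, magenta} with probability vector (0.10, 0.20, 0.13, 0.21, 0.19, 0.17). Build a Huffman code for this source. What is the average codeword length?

Repeatedly combine the two least-probable nodes; the expected code length is the sum of the merged weights.
merge 1/10 + 13/100 → 23/100
merge 17/100 + 19/100 → 9/25
merge 1/5 + 21/100 → 41/100
merge 23/100 + 9/25 → 59/100
merge 41/100 + 59/100 → 1
L = 23/100 + 9/25 + 41/100 + 59/100 + 1 = 259/100 = 2.59 bits/symbol.

2.59 bits/symbol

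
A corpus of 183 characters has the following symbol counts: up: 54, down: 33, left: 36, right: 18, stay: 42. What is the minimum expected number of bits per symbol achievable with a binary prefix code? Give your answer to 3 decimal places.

Probabilities are the counts divided by 183.
Repeatedly combine the two least-probable nodes; the expected code length is the sum of the merged weights.
merge 6/61 + 11/61 → 17/61
merge 12/61 + 14/61 → 26/61
merge 17/61 + 18/61 → 35/61
merge 26/61 + 35/61 → 1
L = 17/61 + 26/61 + 35/61 + 1 = 139/61 ≈ 2.279 bits/symbol.

2.279 bits/symbol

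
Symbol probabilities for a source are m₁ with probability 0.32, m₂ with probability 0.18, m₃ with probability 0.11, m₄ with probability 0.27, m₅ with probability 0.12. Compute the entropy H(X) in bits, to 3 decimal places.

H = −Σ pᵢ log₂ pᵢ.
−0.32·log₂(0.32) = 0.5260
−0.18·log₂(0.18) = 0.4453
−0.11·log₂(0.11) = 0.3503
−0.27·log₂(0.27) = 0.5100
−0.12·log₂(0.12) = 0.3671
Sum ≈ 2.1987 → 2.199 bits.

2.199 bits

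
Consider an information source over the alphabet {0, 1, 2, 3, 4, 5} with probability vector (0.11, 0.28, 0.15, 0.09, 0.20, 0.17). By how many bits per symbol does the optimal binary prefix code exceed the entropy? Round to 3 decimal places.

Entropy H = −Σ p log₂ p ≈ 2.4867 bits.
Huffman merges: 9/100+11/100→1/5; 3/20+17/100→8/25; 1/5+1/5→2/5; 7/25+8/25→3/5; 2/5+3/5→1. L = 63/25 ≈ 2.5200.
L − H = 2.5200 − 2.4867 = 0.033 bits.

0.033 bits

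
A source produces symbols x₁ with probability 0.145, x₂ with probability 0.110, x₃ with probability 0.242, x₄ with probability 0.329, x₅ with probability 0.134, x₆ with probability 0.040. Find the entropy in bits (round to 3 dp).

2.352 bits

H = −Σ pᵢ log₂ pᵢ.
−0.145·log₂(0.145) = 0.4040
−0.110·log₂(0.110) = 0.3503
−0.242·log₂(0.242) = 0.4954
−0.329·log₂(0.329) = 0.5277
−0.134·log₂(0.134) = 0.3886
−0.040·log₂(0.040) = 0.1858
Sum ≈ 2.3516 → 2.352 bits.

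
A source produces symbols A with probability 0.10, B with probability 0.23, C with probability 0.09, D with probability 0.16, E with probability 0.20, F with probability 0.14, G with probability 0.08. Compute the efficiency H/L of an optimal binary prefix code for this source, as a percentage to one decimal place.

98.9%

Entropy H = −Σ p log₂ p ≈ 2.7085 bits.
Huffman merges: 2/25+9/100→17/100; 1/10+7/50→6/25; 4/25+17/100→33/100; 1/5+23/100→43/100; 6/25+33/100→57/100; 43/100+57/100→1. L = 137/50 ≈ 2.7400.
Efficiency = H/L = 2.7085/2.7400 = 98.9%.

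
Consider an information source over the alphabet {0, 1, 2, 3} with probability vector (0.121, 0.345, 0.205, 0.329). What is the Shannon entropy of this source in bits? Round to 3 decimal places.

H = −Σ pᵢ log₂ pᵢ.
−0.121·log₂(0.121) = 0.3687
−0.345·log₂(0.345) = 0.5297
−0.205·log₂(0.205) = 0.4687
−0.329·log₂(0.329) = 0.5277
Sum ≈ 1.8947 → 1.895 bits.

1.895 bits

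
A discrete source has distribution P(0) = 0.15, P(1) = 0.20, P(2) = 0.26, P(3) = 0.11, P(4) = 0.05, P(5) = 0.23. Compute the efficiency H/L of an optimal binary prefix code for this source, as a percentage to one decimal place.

98.6%

Entropy H = −Σ p log₂ p ≈ 2.4343 bits.
Huffman merges: 1/20+11/100→4/25; 3/20+4/25→31/100; 1/5+23/100→43/100; 13/50+31/100→57/100; 43/100+57/100→1. L = 247/100 ≈ 2.4700.
Efficiency = H/L = 2.4343/2.4700 = 98.6%.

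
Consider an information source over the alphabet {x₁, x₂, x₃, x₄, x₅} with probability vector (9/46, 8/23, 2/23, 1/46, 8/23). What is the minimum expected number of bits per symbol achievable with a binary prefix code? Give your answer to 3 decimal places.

Repeatedly combine the two least-probable nodes; the expected code length is the sum of the merged weights.
merge 1/46 + 2/23 → 5/46
merge 5/46 + 9/46 → 7/23
merge 7/23 + 8/23 → 15/23
merge 8/23 + 15/23 → 1
L = 5/46 + 7/23 + 15/23 + 1 = 95/46 ≈ 2.065 bits/symbol.

2.065 bits/symbol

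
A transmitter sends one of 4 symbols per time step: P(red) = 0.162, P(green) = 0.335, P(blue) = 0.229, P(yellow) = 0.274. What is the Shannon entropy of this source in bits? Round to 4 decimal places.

1.9527 bits

H = −Σ pᵢ log₂ pᵢ.
−0.162·log₂(0.162) = 0.4254
−0.335·log₂(0.335) = 0.5286
−0.229·log₂(0.229) = 0.4870
−0.274·log₂(0.274) = 0.5118
Sum ≈ 1.9527 → 1.9527 bits.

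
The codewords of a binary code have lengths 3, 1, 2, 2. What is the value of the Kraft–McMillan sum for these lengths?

With common denominator 2^3 = 8: Σ 2^(−ℓᵢ) = 1/8 + 4/8 + 2/8 + 2/8 = 9/8 = 1.125.

1.125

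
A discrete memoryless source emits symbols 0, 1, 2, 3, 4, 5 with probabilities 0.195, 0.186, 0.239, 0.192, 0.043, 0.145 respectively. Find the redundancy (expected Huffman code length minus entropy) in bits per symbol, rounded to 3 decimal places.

Entropy H = −Σ p log₂ p ≈ 2.4610 bits.
Huffman merges: 43/1000+29/200→47/250; 93/500+47/250→187/500; 24/125+39/200→387/1000; 239/1000+187/500→613/1000; 387/1000+613/1000→1. L = 1281/500 ≈ 2.5620.
L − H = 2.5620 − 2.4610 = 0.101 bits.

0.101 bits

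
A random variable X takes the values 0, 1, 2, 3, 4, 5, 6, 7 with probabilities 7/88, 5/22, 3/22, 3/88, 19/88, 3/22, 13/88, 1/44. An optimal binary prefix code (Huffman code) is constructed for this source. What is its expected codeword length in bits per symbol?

2.75 bits/symbol

Repeatedly combine the two least-probable nodes; the expected code length is the sum of the merged weights.
merge 1/44 + 3/88 → 5/88
merge 5/88 + 7/88 → 3/22
merge 3/22 + 3/22 → 3/11
merge 3/22 + 13/88 → 25/88
merge 19/88 + 5/22 → 39/88
merge 3/11 + 25/88 → 49/88
merge 39/88 + 49/88 → 1
L = 5/88 + 3/22 + 3/11 + 25/88 + 39/88 + 49/88 + 1 = 11/4 = 2.75 bits/symbol.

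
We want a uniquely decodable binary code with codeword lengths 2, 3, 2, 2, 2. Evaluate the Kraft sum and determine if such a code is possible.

With common denominator 2^3 = 8: Σ 2^(−ℓᵢ) = 2/8 + 1/8 + 2/8 + 2/8 + 2/8 = 9/8 = 1.125.
Kraft's inequality requires Σ ≤ 1; here Σ = 1.125 > 1, so no such prefix code exists.

1.125; no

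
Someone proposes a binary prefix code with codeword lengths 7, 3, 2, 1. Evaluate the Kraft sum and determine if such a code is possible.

0.8828125; yes

With common denominator 2^7 = 128: Σ 2^(−ℓᵢ) = 1/128 + 16/128 + 32/128 + 64/128 = 113/128 = 0.8828125.
Kraft's inequality requires Σ ≤ 1; here Σ = 0.8828125 ≤ 1, so such a prefix code exists.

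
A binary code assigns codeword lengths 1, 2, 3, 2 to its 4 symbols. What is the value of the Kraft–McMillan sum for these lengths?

1.125

With common denominator 2^3 = 8: Σ 2^(−ℓᵢ) = 4/8 + 2/8 + 1/8 + 2/8 = 9/8 = 1.125.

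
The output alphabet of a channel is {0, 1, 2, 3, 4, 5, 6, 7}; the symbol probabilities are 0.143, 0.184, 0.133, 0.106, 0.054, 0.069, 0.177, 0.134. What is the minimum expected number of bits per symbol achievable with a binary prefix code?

Repeatedly combine the two least-probable nodes; the expected code length is the sum of the merged weights.
merge 27/500 + 69/1000 → 123/1000
merge 53/500 + 123/1000 → 229/1000
merge 133/1000 + 67/500 → 267/1000
merge 143/1000 + 177/1000 → 8/25
merge 23/125 + 229/1000 → 413/1000
merge 267/1000 + 8/25 → 587/1000
merge 413/1000 + 587/1000 → 1
L = 123/1000 + 229/1000 + 267/1000 + 8/25 + 413/1000 + 587/1000 + 1 = 2939/1000 = 2.939 bits/symbol.

2.939 bits/symbol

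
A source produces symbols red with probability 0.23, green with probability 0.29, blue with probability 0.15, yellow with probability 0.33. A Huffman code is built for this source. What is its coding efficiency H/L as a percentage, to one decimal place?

97.2%

Entropy H = −Σ p log₂ p ≈ 1.9439 bits.
Huffman merges: 3/20+23/100→19/50; 29/100+33/100→31/50; 19/50+31/50→1. L = 2 ≈ 2.0000.
Efficiency = H/L = 1.9439/2.0000 = 97.2%.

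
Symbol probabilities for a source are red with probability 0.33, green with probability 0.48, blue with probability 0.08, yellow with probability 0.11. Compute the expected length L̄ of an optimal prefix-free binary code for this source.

Repeatedly combine the two least-probable nodes; the expected code length is the sum of the merged weights.
merge 2/25 + 11/100 → 19/100
merge 19/100 + 33/100 → 13/25
merge 12/25 + 13/25 → 1
L = 19/100 + 13/25 + 1 = 171/100 = 1.71 bits/symbol.

1.71 bits/symbol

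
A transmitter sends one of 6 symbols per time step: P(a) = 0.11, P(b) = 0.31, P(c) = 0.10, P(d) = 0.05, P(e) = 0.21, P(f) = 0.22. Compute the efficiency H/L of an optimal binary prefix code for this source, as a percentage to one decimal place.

Entropy H = −Σ p log₂ p ≈ 2.3758 bits.
Huffman merges: 1/20+1/10→3/20; 11/100+3/20→13/50; 21/100+11/50→43/100; 13/50+31/100→57/100; 43/100+57/100→1. L = 241/100 ≈ 2.4100.
Efficiency = H/L = 2.3758/2.4100 = 98.6%.

98.6%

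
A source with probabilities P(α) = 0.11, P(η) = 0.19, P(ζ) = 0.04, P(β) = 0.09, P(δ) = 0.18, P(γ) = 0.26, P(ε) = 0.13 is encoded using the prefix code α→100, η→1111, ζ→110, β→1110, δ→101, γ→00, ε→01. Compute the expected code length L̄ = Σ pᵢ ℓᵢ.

2.89 bits/symbol

L̄ = Σ pᵢ·ℓᵢ = 0.11·3 + 0.19·4 + 0.04·3 + 0.09·4 + 0.18·3 + 0.26·2 + 0.13·2 = 2.89 bits/symbol.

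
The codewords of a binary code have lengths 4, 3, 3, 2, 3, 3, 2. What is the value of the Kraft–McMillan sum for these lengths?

With common denominator 2^4 = 16: Σ 2^(−ℓᵢ) = 1/16 + 2/16 + 2/16 + 4/16 + 2/16 + 2/16 + 4/16 = 17/16 = 1.0625.

1.0625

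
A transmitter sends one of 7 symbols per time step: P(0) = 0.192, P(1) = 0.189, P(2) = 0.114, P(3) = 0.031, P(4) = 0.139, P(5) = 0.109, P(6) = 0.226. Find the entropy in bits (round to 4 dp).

2.6531 bits

H = −Σ pᵢ log₂ pᵢ.
−0.192·log₂(0.192) = 0.4571
−0.189·log₂(0.189) = 0.4543
−0.114·log₂(0.114) = 0.3571
−0.031·log₂(0.031) = 0.1554
−0.139·log₂(0.139) = 0.3957
−0.109·log₂(0.109) = 0.3485
−0.226·log₂(0.226) = 0.4849
Sum ≈ 2.6531 → 2.6531 bits.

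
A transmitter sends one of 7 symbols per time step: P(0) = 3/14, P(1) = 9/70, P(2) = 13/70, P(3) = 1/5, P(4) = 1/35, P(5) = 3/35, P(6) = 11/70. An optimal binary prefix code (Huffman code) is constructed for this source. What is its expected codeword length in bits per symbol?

Repeatedly combine the two least-probable nodes; the expected code length is the sum of the merged weights.
merge 1/35 + 3/35 → 4/35
merge 4/35 + 9/70 → 17/70
merge 11/70 + 13/70 → 12/35
merge 1/5 + 3/14 → 29/70
merge 17/70 + 12/35 → 41/70
merge 29/70 + 41/70 → 1
L = 4/35 + 17/70 + 12/35 + 29/70 + 41/70 + 1 = 27/10 = 2.7 bits/symbol.

2.7 bits/symbol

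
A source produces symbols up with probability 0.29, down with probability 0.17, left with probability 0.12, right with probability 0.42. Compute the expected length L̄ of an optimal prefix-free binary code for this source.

1.87 bits/symbol

Repeatedly combine the two least-probable nodes; the expected code length is the sum of the merged weights.
merge 3/25 + 17/100 → 29/100
merge 29/100 + 29/100 → 29/50
merge 21/50 + 29/50 → 1
L = 29/100 + 29/50 + 1 = 187/100 = 1.87 bits/symbol.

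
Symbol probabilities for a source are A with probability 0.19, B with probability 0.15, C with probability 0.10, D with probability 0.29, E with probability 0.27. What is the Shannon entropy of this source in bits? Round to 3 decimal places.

2.226 bits

H = −Σ pᵢ log₂ pᵢ.
−0.19·log₂(0.19) = 0.4552
−0.15·log₂(0.15) = 0.4105
−0.10·log₂(0.10) = 0.3322
−0.29·log₂(0.29) = 0.5179
−0.27·log₂(0.27) = 0.5100
Sum ≈ 2.2259 → 2.226 bits.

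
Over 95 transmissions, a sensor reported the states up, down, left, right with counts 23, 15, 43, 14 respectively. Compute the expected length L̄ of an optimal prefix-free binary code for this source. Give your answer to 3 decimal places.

1.853 bits/symbol

Probabilities are the counts divided by 95.
Repeatedly combine the two least-probable nodes; the expected code length is the sum of the merged weights.
merge 14/95 + 3/19 → 29/95
merge 23/95 + 29/95 → 52/95
merge 43/95 + 52/95 → 1
L = 29/95 + 52/95 + 1 = 176/95 ≈ 1.853 bits/symbol.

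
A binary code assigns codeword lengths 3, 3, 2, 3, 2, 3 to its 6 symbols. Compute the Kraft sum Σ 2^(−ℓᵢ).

1

With common denominator 2^3 = 8: Σ 2^(−ℓᵢ) = 1/8 + 1/8 + 2/8 + 1/8 + 2/8 + 1/8 = 8/8 = 1.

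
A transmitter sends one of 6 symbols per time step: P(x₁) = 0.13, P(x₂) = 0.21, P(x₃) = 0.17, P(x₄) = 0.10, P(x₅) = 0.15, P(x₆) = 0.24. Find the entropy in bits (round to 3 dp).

H = −Σ pᵢ log₂ pᵢ.
−0.13·log₂(0.13) = 0.3826
−0.21·log₂(0.21) = 0.4728
−0.17·log₂(0.17) = 0.4346
−0.10·log₂(0.10) = 0.3322
−0.15·log₂(0.15) = 0.4105
−0.24·log₂(0.24) = 0.4941
Sum ≈ 2.5269 → 2.527 bits.

2.527 bits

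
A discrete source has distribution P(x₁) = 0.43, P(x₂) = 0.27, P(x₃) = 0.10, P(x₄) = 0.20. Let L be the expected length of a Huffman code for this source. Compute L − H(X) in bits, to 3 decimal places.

Entropy H = −Σ p log₂ p ≈ 1.8302 bits.
Huffman merges: 1/10+1/5→3/10; 27/100+3/10→57/100; 43/100+57/100→1. L = 187/100 ≈ 1.8700.
L − H = 1.8700 − 1.8302 = 0.040 bits.

0.040 bits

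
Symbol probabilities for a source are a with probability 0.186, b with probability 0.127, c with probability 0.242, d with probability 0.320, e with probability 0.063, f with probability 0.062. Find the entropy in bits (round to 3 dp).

2.351 bits

H = −Σ pᵢ log₂ pᵢ.
−0.186·log₂(0.186) = 0.4514
−0.127·log₂(0.127) = 0.3781
−0.242·log₂(0.242) = 0.4954
−0.320·log₂(0.320) = 0.5260
−0.063·log₂(0.063) = 0.2513
−0.062·log₂(0.062) = 0.2487
Sum ≈ 2.3508 → 2.351 bits.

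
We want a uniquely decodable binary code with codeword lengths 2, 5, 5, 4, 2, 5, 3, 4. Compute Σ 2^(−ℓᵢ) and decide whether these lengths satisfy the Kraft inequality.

With common denominator 2^5 = 32: Σ 2^(−ℓᵢ) = 8/32 + 1/32 + 1/32 + 2/32 + 8/32 + 1/32 + 4/32 + 2/32 = 27/32 = 0.84375.
Kraft's inequality requires Σ ≤ 1; here Σ = 0.84375 ≤ 1, so such a prefix code exists.

0.84375; yes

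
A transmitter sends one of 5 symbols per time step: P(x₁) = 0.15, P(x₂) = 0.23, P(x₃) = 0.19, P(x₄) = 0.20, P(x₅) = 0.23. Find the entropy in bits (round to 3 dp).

H = −Σ pᵢ log₂ pᵢ.
−0.15·log₂(0.15) = 0.4105
−0.23·log₂(0.23) = 0.4877
−0.19·log₂(0.19) = 0.4552
−0.20·log₂(0.20) = 0.4644
−0.23·log₂(0.23) = 0.4877
Sum ≈ 2.3055 → 2.305 bits.

2.305 bits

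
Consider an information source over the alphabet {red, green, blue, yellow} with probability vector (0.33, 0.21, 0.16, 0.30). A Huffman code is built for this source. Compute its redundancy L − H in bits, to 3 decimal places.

Entropy H = −Σ p log₂ p ≈ 1.9448 bits.
Huffman merges: 4/25+21/100→37/100; 3/10+33/100→63/100; 37/100+63/100→1. L = 2 ≈ 2.0000.
L − H = 2.0000 − 1.9448 = 0.055 bits.

0.055 bits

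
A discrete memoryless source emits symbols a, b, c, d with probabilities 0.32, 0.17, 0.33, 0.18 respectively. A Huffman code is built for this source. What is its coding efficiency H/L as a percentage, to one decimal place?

96.7%

Entropy H = −Σ p log₂ p ≈ 1.9338 bits.
Huffman merges: 17/100+9/50→7/20; 8/25+33/100→13/20; 7/20+13/20→1. L = 2 ≈ 2.0000.
Efficiency = H/L = 1.9338/2.0000 = 96.7%.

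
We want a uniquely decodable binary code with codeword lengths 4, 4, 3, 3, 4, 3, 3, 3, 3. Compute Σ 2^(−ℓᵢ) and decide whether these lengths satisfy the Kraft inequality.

With common denominator 2^4 = 16: Σ 2^(−ℓᵢ) = 1/16 + 1/16 + 2/16 + 2/16 + 1/16 + 2/16 + 2/16 + 2/16 + 2/16 = 15/16 = 0.9375.
Kraft's inequality requires Σ ≤ 1; here Σ = 0.9375 ≤ 1, so such a prefix code exists.

0.9375; yes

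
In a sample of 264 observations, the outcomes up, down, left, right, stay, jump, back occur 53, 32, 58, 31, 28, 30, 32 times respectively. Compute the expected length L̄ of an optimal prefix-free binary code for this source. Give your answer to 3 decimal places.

Probabilities are the counts divided by 264.
Repeatedly combine the two least-probable nodes; the expected code length is the sum of the merged weights.
merge 7/66 + 5/44 → 29/132
merge 31/264 + 4/33 → 21/88
merge 4/33 + 53/264 → 85/264
merge 29/132 + 29/132 → 29/66
merge 21/88 + 85/264 → 37/66
merge 29/66 + 37/66 → 1
L = 29/132 + 21/88 + 85/264 + 29/66 + 37/66 + 1 = 367/132 ≈ 2.780 bits/symbol.

2.780 bits/symbol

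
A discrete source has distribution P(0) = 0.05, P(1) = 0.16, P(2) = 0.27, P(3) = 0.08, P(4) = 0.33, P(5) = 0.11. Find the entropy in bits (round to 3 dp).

2.319 bits

H = −Σ pᵢ log₂ pᵢ.
−0.05·log₂(0.05) = 0.2161
−0.16·log₂(0.16) = 0.4230
−0.27·log₂(0.27) = 0.5100
−0.08·log₂(0.08) = 0.2915
−0.33·log₂(0.33) = 0.5278
−0.11·log₂(0.11) = 0.3503
Sum ≈ 2.3188 → 2.319 bits.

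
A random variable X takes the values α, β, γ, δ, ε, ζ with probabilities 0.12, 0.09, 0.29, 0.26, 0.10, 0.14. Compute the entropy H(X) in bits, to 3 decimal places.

H = −Σ pᵢ log₂ pᵢ.
−0.12·log₂(0.12) = 0.3671
−0.09·log₂(0.09) = 0.3127
−0.29·log₂(0.29) = 0.5179
−0.26·log₂(0.26) = 0.5053
−0.10·log₂(0.10) = 0.3322
−0.14·log₂(0.14) = 0.3971
Sum ≈ 2.4322 → 2.432 bits.

2.432 bits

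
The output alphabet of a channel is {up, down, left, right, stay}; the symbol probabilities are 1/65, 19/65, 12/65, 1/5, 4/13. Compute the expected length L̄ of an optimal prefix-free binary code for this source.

Repeatedly combine the two least-probable nodes; the expected code length is the sum of the merged weights.
merge 1/65 + 12/65 → 1/5
merge 1/5 + 1/5 → 2/5
merge 19/65 + 4/13 → 3/5
merge 2/5 + 3/5 → 1
L = 1/5 + 2/5 + 3/5 + 1 = 11/5 = 2.2 bits/symbol.

2.2 bits/symbol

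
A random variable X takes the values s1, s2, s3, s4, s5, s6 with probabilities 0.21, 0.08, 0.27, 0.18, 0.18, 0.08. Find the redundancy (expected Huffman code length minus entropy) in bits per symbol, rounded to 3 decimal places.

0.044 bits

Entropy H = −Σ p log₂ p ≈ 2.4565 bits.
Huffman merges: 2/25+2/25→4/25; 4/25+9/50→17/50; 9/50+21/100→39/100; 27/100+17/50→61/100; 39/100+61/100→1. L = 5/2 ≈ 2.5000.
L − H = 2.5000 − 2.4565 = 0.044 bits.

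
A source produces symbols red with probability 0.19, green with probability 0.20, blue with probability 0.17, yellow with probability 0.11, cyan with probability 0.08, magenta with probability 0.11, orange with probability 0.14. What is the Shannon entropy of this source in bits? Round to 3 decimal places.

2.743 bits

H = −Σ pᵢ log₂ pᵢ.
−0.19·log₂(0.19) = 0.4552
−0.20·log₂(0.20) = 0.4644
−0.17·log₂(0.17) = 0.4346
−0.11·log₂(0.11) = 0.3503
−0.08·log₂(0.08) = 0.2915
−0.11·log₂(0.11) = 0.3503
−0.14·log₂(0.14) = 0.3971
Sum ≈ 2.7434 → 2.743 bits.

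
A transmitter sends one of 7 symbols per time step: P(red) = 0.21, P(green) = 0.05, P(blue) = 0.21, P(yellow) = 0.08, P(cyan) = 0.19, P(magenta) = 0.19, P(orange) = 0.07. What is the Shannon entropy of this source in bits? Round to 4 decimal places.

H = −Σ pᵢ log₂ pᵢ.
−0.21·log₂(0.21) = 0.4728
−0.05·log₂(0.05) = 0.2161
−0.21·log₂(0.21) = 0.4728
−0.08·log₂(0.08) = 0.2915
−0.19·log₂(0.19) = 0.4552
−0.19·log₂(0.19) = 0.4552
−0.07·log₂(0.07) = 0.2686
Sum ≈ 2.6323 → 2.6323 bits.

2.6323 bits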